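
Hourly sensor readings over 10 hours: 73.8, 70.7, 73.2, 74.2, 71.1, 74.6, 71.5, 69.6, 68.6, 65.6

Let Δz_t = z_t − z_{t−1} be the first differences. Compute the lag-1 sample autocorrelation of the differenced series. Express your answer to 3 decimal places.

-0.404

First differences Δz: -3.1, 2.5, 1.0, -3.1, 3.5, -3.1, -1.9, -1.0, -3.0
Mean of differences = -0.9111
Numerator Σ(Δz_t−Δz̄)(Δz_{t+1}−Δz̄) = -22.0035
Denominator Σ(Δz_t−Δz̄)² = 54.4689
r_1(Δz) = -22.0035 / 54.4689 = -0.404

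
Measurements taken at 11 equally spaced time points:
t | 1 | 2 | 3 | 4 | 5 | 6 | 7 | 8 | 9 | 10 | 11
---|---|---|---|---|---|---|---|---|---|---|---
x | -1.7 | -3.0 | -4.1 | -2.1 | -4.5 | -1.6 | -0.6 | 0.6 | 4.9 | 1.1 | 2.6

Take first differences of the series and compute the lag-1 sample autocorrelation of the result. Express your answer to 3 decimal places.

First differences Δx: -1.3, -1.1, 2.0, -2.4, 2.9, 1.0, 1.2, 4.3, -3.8, 1.5
Mean of differences = 0.4300
Numerator Σ(Δx_t−Δx̄)(Δx_{t+1}−Δx̄) = -27.2579
Denominator Σ(Δx_t−Δx̄)² = 56.8410
r_1(Δx) = -27.2579 / 56.8410 = -0.480

-0.480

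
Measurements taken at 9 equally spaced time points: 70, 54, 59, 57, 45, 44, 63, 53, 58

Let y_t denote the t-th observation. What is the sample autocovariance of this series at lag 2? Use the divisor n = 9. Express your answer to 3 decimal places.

-3.706

Mean ȳ = (70 + 54 + 59 + 57 + 45 + 44 + 63 + 53 + 58)/9 = 55.8889
Σ_{t=1}^{7}(y_t−ȳ)(y_{t+2}−ȳ) = -33.3580
γ_2 = -33.3580 / 9 = -3.706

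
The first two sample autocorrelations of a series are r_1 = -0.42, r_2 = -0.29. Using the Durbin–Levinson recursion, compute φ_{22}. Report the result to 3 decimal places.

-0.566

φ_{22} = (r_2 − r_1²) / (1 − r_1²)
r_1² = (-0.42)² = 0.1764
Numerator = -0.29 − 0.1764 = -0.4664; denominator = 1 − 0.1764 = 0.8236
φ_{22} = -0.4664 / 0.8236 = -0.566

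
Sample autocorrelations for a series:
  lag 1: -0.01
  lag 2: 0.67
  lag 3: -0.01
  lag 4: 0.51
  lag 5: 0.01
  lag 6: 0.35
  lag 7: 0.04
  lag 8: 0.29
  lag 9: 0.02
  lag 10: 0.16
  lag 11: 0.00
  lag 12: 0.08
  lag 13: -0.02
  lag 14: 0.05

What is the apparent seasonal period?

2

The largest autocorrelation is r_2 = 0.67, with weaker echoes at lags 4 (0.51), 6 (0.35), 8 (0.29) and 10 (0.16); the remaining lags stay at or below 0.08.
The dominant spike at lag 2 indicates a seasonal period of 2.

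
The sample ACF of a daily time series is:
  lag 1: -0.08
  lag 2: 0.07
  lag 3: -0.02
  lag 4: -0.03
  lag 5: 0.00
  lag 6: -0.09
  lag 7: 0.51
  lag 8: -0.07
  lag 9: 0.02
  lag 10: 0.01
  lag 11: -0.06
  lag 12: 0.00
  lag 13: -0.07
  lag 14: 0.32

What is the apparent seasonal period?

The largest autocorrelation is r_7 = 0.51, with a weaker echo at lag 14 (0.32); the remaining lags stay at or below 0.07.
The dominant spike at lag 7 indicates a seasonal period of 7.

7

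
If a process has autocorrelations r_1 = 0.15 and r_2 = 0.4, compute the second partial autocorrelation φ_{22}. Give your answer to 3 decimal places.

φ_{22} = (r_2 − r_1²) / (1 − r_1²)
r_1² = (0.15)² = 0.0225
Numerator = 0.4 − 0.0225 = 0.3775; denominator = 1 − 0.0225 = 0.9775
φ_{22} = 0.3775 / 0.9775 = 0.386

0.386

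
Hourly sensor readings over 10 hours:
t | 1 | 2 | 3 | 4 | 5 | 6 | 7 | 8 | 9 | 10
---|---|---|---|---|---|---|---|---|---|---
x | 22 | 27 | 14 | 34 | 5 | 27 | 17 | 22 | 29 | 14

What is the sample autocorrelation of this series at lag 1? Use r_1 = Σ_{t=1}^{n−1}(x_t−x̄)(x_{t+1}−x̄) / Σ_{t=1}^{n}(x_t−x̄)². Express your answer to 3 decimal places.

-0.750

Mean x̄ = (22 + 27 + 14 + 34 + 5 + 27 + 17 + 22 + 29 + 14)/10 = 21.1000
Numerator Σ_{t=1}^{9}(x_t−x̄)(x_{t+1}−x̄) = -507.7100
Denominator Σ(x_t−x̄)² = 676.9000
r_1 = -507.7100 / 676.9000 = -0.750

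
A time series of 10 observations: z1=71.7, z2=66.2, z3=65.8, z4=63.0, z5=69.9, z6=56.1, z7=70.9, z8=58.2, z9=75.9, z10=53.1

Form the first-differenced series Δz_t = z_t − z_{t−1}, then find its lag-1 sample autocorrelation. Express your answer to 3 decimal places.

-0.769

First differences Δz: -5.5, -0.4, -2.8, 6.9, -13.8, 14.8, -12.7, 17.7, -22.8
Mean of differences = -2.0667
Numerator Σ(Δz_t−Δz̄)(Δz_{t+1}−Δz̄) = -1115.9944
Denominator Σ(Δz_t−Δz̄)² = 1451.3200
r_1(Δz) = -1115.9944 / 1451.3200 = -0.769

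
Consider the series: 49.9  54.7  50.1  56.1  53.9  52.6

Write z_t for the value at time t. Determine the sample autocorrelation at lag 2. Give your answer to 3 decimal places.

0.331

Mean z̄ = (49.9 + 54.7 + 50.1 + 56.1 + 53.9 + 52.6)/6 = 52.8833
Numerator Σ_{t=1}^{4}(z_t−z̄)(z_{t+2}−z̄) = 10.4061
Denominator Σ(z_t−z̄)² = 31.4083
r_2 = 10.4061 / 31.4083 = 0.331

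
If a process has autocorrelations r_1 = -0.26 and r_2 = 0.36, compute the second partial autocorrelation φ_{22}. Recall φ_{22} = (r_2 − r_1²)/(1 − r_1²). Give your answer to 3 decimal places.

φ_{22} = (r_2 − r_1²) / (1 − r_1²)
r_1² = (-0.26)² = 0.0676
Numerator = 0.36 − 0.0676 = 0.2924; denominator = 1 − 0.0676 = 0.9324
φ_{22} = 0.2924 / 0.9324 = 0.314

0.314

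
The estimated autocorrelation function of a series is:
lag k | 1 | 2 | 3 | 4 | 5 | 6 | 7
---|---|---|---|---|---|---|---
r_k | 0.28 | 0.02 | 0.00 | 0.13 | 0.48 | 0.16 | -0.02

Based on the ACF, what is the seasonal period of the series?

5

The largest autocorrelation is r_5 = 0.48; the remaining lags stay at or below 0.28. The elevated value at lag 1 (0.28), dropping to 0.02 at lag 2, reflects decaying short-term dependence rather than seasonality.
The dominant spike at lag 5 indicates a seasonal period of 5.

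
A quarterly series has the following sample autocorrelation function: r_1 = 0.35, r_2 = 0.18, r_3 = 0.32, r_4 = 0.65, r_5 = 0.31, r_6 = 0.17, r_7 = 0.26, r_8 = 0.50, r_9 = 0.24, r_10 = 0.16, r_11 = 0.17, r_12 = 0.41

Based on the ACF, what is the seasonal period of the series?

4

The largest autocorrelation is r_4 = 0.65, with weaker echoes at lags 8 (0.50) and 12 (0.41); the remaining lags stay at or below 0.35. The elevated value at lag 1 (0.35), dropping to 0.18 at lag 2, reflects decaying short-term dependence rather than seasonality.
The dominant spike at lag 4 indicates a seasonal period of 4.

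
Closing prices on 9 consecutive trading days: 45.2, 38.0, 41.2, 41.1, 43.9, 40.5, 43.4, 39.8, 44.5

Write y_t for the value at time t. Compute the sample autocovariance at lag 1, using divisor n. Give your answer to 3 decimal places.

-2.710

Mean ȳ = (45.2 + 38.0 + 41.2 + 41.1 + 43.9 + 40.5 + 43.4 + 39.8 + 44.5)/9 = 41.9556
Σ_{t=1}^{8}(y_t−ȳ)(y_{t+1}−ȳ) = -24.3931
γ_1 = -24.3931 / 9 = -2.710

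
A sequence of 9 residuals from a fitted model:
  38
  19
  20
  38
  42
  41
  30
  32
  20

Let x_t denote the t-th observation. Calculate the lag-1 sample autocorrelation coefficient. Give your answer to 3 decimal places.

Mean x̄ = (38 + 19 + 20 + 38 + 42 + 41 + 30 + 32 + 20)/9 = 31.1111
Numerator Σ_{t=1}^{8}(x_t−x̄)(x_{t+1}−x̄) = 135.4321
Denominator Σ(x_t−x̄)² = 706.8889
r_1 = 135.4321 / 706.8889 = 0.192

0.192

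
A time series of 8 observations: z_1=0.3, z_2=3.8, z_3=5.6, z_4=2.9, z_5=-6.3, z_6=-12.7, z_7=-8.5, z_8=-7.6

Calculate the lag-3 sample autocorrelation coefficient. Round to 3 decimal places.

Mean z̄ = (0.3 + 3.8 + 5.6 + 2.9 − 6.3 − 12.7 − 8.5 − 7.6)/8 = -2.8125
Σ(z_t−z̄)(z_{t+3}−z̄) = (17.7802) + (-23.0611) + (-83.1786) + (-32.4898) + (16.6964) = -104.2530
Denominator Σ(z_t−z̄)² = 322.0088
r_3 = -104.2530 / 322.0088 = -0.324

-0.324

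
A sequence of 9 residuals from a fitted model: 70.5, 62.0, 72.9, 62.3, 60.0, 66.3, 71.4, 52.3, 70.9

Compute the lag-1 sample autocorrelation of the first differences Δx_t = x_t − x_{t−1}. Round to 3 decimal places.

First differences Δx: -8.5, 10.9, -10.6, -2.3, 6.3, 5.1, -19.1, 18.6
Mean of differences = 0.0500
Numerator Σ(Δx_t−Δx̄)(Δx_{t+1}−Δx̄) = -618.3575
Denominator Σ(Δx_t−Δx̄)² = 1085.1600
r_1(Δx) = -618.3575 / 1085.1600 = -0.570

-0.570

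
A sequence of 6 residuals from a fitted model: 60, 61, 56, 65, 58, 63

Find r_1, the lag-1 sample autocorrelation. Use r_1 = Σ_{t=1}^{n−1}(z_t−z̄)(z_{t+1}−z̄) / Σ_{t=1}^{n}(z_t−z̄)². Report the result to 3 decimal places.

Mean z̄ = (60 + 61 + 56 + 65 + 58 + 63)/6 = 60.5000
Deviations from mean: -0.5000, 0.5000, -4.5000, 4.5000, -2.5000, 2.5000
Numerator Σ_{t=1}^{5}(z_t−z̄)(z_{t+1}−z̄) = -40.2500
Denominator Σ(z_t−z̄)² = 53.5000
r_1 = -40.2500 / 53.5000 = -0.752

-0.752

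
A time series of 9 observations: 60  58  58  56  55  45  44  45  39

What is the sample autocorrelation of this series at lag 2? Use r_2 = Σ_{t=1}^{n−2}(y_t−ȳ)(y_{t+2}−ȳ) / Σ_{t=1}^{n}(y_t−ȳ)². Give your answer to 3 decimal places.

0.387

Mean ȳ = (60 + 58 + 58 + 56 + 55 + 45 + 44 + 45 + 39)/9 = 51.1111
Σ(y_t−ȳ)(y_{t+2}−ȳ) = (61.2346) + (33.6790) + (26.7901) + (-29.8765) + (-27.6543) + (37.3457) + (86.1235) = 187.6420
Denominator Σ(y_t−ȳ)² = 484.8889
r_2 = 187.6420 / 484.8889 = 0.387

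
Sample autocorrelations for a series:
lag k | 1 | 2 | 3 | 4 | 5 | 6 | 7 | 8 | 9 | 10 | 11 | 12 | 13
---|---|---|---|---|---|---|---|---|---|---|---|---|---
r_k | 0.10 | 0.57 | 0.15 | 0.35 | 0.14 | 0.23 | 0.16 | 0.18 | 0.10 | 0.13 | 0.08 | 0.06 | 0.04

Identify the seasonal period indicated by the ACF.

2

The largest autocorrelation is r_2 = 0.57, with weaker echoes at lags 4 (0.35), 6 (0.23) and 8 (0.18); the remaining lags stay at or below 0.16.
The dominant spike at lag 2 indicates a seasonal period of 2.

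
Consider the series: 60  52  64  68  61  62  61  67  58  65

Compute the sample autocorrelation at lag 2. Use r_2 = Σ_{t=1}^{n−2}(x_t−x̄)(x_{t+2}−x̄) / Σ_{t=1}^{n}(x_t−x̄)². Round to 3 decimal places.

Mean x̄ = (60 + 52 + 64 + 68 + 61 + 62 + 61 + 67 + 58 + 65)/10 = 61.8000
Numerator Σ_{t=1}^{8}(x_t−x̄)(x_{t+2}−x̄) = -43.8800
Denominator Σ(x_t−x̄)² = 195.6000
r_2 = -43.8800 / 195.6000 = -0.224

-0.224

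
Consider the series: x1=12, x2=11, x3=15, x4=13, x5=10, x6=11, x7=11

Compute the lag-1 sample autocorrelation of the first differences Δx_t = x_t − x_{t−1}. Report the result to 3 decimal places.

First differences Δx: -1, 4, -2, -3, 1, 0
Mean of differences = -0.1667
Numerator Σ(Δx_t−Δx̄)(Δx_{t+1}−Δx̄) = -9.0278
Denominator Σ(Δx_t−Δx̄)² = 30.8333
r_1(Δx) = -9.0278 / 30.8333 = -0.293

-0.293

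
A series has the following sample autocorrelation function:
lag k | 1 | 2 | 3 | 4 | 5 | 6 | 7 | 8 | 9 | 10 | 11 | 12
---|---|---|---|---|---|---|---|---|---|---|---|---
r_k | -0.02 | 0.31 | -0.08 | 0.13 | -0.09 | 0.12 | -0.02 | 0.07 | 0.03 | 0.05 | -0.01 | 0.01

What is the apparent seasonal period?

2

The largest autocorrelation is r_2 = 0.31; the remaining lags stay at or below 0.13.
The dominant spike at lag 2 indicates a seasonal period of 2.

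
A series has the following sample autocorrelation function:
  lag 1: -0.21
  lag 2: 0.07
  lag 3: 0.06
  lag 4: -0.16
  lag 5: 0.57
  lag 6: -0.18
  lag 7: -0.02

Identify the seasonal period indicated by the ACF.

The largest autocorrelation is r_5 = 0.57; the remaining lags stay at or below 0.07.
The dominant spike at lag 5 indicates a seasonal period of 5.

5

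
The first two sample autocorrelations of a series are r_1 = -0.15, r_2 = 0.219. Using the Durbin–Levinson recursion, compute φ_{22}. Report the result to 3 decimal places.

0.201

φ_{22} = (r_2 − r_1²) / (1 − r_1²)
r_1² = (-0.15)² = 0.0225
Numerator = 0.219 − 0.0225 = 0.1965; denominator = 1 − 0.0225 = 0.9775
φ_{22} = 0.1965 / 0.9775 = 0.201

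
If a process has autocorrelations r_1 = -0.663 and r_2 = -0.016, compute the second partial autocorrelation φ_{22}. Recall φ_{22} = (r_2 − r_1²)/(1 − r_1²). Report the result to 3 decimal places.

-0.813

φ_{22} = (r_2 − r_1²) / (1 − r_1²)
r_1² = (-0.663)² = 0.439569
Numerator = -0.016 − 0.4396 = -0.4556; denominator = 1 − 0.4396 = 0.5604
φ_{22} = -0.4556 / 0.5604 = -0.813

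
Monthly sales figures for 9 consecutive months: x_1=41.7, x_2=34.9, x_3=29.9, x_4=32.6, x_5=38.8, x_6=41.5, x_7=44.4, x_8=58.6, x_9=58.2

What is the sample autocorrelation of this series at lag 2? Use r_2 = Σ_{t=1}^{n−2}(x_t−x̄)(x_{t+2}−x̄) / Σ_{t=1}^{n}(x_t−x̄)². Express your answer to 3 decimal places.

Mean x̄ = (41.7 + 34.9 + 29.9 + 32.6 + 38.8 + 41.5 + 44.4 + 58.6 + 58.2)/9 = 42.2889
Σ(x_t−x̄)(x_{t+2}−x̄) = (7.2957) + (71.5901) + (43.2235) + (7.6435) + (-7.3654) + (-12.8677) + (33.5901) = 143.1098
Denominator Σ(x_t−x̄)² = 838.7689
r_2 = 143.1098 / 838.7689 = 0.171

0.171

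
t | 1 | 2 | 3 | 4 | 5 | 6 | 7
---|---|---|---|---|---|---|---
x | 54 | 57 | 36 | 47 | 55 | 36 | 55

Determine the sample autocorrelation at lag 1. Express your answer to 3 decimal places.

Mean x̄ = (54 + 57 + 36 + 47 + 55 + 36 + 55)/7 = 48.5714
Σ(x_t−x̄)(x_{t+1}−x̄) = (45.7551) + (-105.9592) + (19.7551) + (-10.1020) + (-80.8163) + (-80.8163) = -212.1837
Denominator Σ(x_t−x̄)² = 501.7143
r_1 = -212.1837 / 501.7143 = -0.423

-0.423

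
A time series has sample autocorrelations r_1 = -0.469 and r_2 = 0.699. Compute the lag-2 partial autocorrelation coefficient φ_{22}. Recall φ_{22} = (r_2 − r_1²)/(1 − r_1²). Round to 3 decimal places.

0.614

φ_{22} = (r_2 − r_1²) / (1 − r_1²)
r_1² = (-0.469)² = 0.219961
Numerator = 0.699 − 0.2200 = 0.4790; denominator = 1 − 0.2200 = 0.7800
φ_{22} = 0.4790 / 0.7800 = 0.614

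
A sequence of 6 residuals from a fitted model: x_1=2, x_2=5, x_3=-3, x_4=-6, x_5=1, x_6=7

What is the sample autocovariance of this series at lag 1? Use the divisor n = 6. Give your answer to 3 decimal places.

Mean x̄ = (2 + 5 − 3 − 6 + 1 + 7)/6 = 1.0000
Σ_{t=1}^{5}(x_t−x̄)(x_{t+1}−x̄) = 16.0000
γ_1 = 16.0000 / 6 = 2.667

2.667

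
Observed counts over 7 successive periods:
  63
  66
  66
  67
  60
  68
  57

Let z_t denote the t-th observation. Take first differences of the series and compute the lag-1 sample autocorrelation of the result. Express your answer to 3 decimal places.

-0.630

First differences Δz: 3, 0, 1, -7, 8, -11
Mean of differences = -1.0000
Numerator Σ(Δz_t−Δz̄)(Δz_{t+1}−Δz̄) = -150.0000
Denominator Σ(Δz_t−Δz̄)² = 238.0000
r_1(Δz) = -150.0000 / 238.0000 = -0.630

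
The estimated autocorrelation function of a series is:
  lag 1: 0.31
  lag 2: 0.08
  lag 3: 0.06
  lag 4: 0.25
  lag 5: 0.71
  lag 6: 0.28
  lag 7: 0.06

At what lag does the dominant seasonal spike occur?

5

The largest autocorrelation is r_5 = 0.71; the remaining lags stay at or below 0.31. The elevated value at lag 1 (0.31), dropping to 0.08 at lag 2, reflects decaying short-term dependence rather than seasonality.
The dominant spike at lag 5 indicates a seasonal period of 5.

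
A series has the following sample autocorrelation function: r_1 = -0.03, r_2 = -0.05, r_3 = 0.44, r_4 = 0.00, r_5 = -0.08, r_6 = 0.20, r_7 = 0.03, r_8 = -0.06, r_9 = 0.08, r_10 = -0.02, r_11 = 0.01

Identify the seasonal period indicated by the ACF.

3

The largest autocorrelation is r_3 = 0.44, with a weaker echo at lag 6 (0.20); the remaining lags stay at or below 0.08.
The dominant spike at lag 3 indicates a seasonal period of 3.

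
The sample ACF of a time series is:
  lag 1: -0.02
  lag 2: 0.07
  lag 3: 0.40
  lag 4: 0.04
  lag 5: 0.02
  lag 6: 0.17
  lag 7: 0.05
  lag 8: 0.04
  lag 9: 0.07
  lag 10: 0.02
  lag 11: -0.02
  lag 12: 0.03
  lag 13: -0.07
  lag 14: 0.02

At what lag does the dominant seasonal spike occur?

3

The largest autocorrelation is r_3 = 0.40, with a weaker echo at lag 6 (0.17); the remaining lags stay at or below 0.07.
The dominant spike at lag 3 indicates a seasonal period of 3.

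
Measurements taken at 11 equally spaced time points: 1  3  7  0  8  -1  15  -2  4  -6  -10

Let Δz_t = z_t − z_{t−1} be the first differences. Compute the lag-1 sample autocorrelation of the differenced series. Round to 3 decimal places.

First differences Δz: 2, 4, -7, 8, -9, 16, -17, 6, -10, -4
Mean of differences = -1.1000
Numerator Σ(Δz_t−Δz̄)(Δz_{t+1}−Δz̄) = -697.1100
Denominator Σ(Δz_t−Δz̄)² = 898.9000
r_1(Δz) = -697.1100 / 898.9000 = -0.776

-0.776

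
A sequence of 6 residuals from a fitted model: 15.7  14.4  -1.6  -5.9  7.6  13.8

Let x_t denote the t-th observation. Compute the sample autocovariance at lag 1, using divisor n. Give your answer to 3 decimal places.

Mean x̄ = (15.7 + 14.4 − 1.6 − 5.9 + 7.6 + 13.8)/6 = 7.3333
Deviations: 8.3667, 7.0667, -8.9333, -13.2333, 0.2667, 6.4667
Σ_{t=1}^{5}(x_t−x̄)(x_{t+1}−x̄) = 112.4089
γ_1 = 112.4089 / 6 = 18.735

18.735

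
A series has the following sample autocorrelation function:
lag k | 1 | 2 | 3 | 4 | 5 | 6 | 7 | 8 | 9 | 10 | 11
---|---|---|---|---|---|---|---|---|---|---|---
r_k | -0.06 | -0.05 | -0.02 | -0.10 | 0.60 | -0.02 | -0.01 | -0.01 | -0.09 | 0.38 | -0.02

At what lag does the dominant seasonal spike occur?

The largest autocorrelation is r_5 = 0.60, with a weaker echo at lag 10 (0.38); the remaining lags stay at or below -0.01.
The dominant spike at lag 5 indicates a seasonal period of 5.

5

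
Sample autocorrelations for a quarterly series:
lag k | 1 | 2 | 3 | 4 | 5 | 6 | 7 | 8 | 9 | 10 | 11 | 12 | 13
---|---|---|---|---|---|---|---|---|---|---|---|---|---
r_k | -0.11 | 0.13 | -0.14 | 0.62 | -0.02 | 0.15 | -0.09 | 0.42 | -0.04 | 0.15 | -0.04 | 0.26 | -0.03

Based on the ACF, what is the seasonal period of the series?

The largest autocorrelation is r_4 = 0.62, with weaker echoes at lags 8 (0.42) and 12 (0.26); the remaining lags stay at or below 0.15.
The dominant spike at lag 4 indicates a seasonal period of 4.

4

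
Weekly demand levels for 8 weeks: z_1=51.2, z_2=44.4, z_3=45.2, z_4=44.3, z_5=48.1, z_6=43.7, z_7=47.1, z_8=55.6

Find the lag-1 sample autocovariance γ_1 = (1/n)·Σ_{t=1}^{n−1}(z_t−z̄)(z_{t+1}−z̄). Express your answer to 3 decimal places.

-0.439

Mean z̄ = (51.2 + 44.4 + 45.2 + 44.3 + 48.1 + 43.7 + 47.1 + 55.6)/8 = 47.4500
Deviations: 3.7500, -3.0500, -2.2500, -3.1500, 0.6500, -3.7500, -0.3500, 8.1500
Σ_{t=1}^{7}(z_t−z̄)(z_{t+1}−z̄) = -3.5125
γ_1 = -3.5125 / 8 = -0.439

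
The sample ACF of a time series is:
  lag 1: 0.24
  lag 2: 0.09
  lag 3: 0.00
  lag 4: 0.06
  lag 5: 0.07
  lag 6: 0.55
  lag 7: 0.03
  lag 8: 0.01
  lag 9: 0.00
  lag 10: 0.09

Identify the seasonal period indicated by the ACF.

The largest autocorrelation is r_6 = 0.55; the remaining lags stay at or below 0.24. The elevated value at lag 1 (0.24), dropping to 0.09 at lag 2, reflects decaying short-term dependence rather than seasonality.
The dominant spike at lag 6 indicates a seasonal period of 6.

6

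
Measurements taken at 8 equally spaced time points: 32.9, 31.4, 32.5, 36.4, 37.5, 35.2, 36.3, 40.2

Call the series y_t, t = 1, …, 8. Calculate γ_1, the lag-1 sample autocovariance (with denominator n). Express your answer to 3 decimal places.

Mean ȳ = (32.9 + 31.4 + 32.5 + 36.4 + 37.5 + 35.2 + 36.3 + 40.2)/8 = 35.3000
Deviations: -2.4000, -3.9000, -2.8000, 1.1000, 2.2000, -0.1000, 1.0000, 4.9000
Σ_{t=1}^{7}(y_t−ȳ)(y_{t+1}−ȳ) = 24.2000
γ_1 = 24.2000 / 8 = 3.025

3.025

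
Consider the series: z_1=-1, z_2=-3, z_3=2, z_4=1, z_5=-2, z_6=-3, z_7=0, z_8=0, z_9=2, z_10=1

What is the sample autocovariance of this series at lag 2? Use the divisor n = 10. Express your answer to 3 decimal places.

-1.278

Mean z̄ = (-1 − 3 + 2 + 1 − 2 − 3 + 0 + 0 + 2 + 1)/10 = -0.3000
Σ_{t=1}^{8}(z_t−z̄)(z_{t+2}−z̄) = -12.7800
γ_2 = -12.7800 / 10 = -1.278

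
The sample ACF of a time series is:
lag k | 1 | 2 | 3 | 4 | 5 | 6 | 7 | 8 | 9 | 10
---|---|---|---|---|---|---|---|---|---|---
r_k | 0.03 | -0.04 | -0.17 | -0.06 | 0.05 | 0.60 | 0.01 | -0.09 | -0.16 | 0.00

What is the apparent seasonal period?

The largest autocorrelation is r_6 = 0.60; the remaining lags stay at or below 0.05.
The dominant spike at lag 6 indicates a seasonal period of 6.

6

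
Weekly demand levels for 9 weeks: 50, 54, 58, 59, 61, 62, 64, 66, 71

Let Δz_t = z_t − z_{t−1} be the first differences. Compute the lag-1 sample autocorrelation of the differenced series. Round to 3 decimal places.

First differences Δz: 4, 4, 1, 2, 1, 2, 2, 5
Mean of differences = 2.6250
Numerator Σ(Δz_t−Δz̄)(Δz_{t+1}−Δz̄) = 1.6094
Denominator Σ(Δz_t−Δz̄)² = 15.8750
r_1(Δz) = 1.6094 / 15.8750 = 0.101

0.101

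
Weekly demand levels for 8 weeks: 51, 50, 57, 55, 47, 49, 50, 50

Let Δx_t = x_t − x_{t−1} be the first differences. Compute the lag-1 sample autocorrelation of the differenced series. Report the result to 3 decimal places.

First differences Δx: -1, 7, -2, -8, 2, 1, 0
Mean of differences = -0.1429
Numerator Σ(Δx_t−Δx̄)(Δx_{t+1}−Δx̄) = -19.0204
Denominator Σ(Δx_t−Δx̄)² = 122.8571
r_1(Δx) = -19.0204 / 122.8571 = -0.155

-0.155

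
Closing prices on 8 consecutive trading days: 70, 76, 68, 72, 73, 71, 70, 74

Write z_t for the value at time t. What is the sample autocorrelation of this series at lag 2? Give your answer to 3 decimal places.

-0.025

Mean z̄ = (70 + 76 + 68 + 72 + 73 + 71 + 70 + 74)/8 = 71.7500
Deviations from mean: -1.7500, 4.2500, -3.7500, 0.2500, 1.2500, -0.7500, -1.7500, 2.2500
Σ(z_t−z̄)(z_{t+2}−z̄) = (6.5625) + (1.0625) + (-4.6875) + (-0.1875) + (-2.1875) + (-1.6875) = -1.1250
Denominator Σ(z_t−z̄)² = 45.5000
r_2 = -1.1250 / 45.5000 = -0.025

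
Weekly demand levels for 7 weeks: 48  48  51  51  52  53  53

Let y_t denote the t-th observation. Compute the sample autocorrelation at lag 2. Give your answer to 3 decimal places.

0.078

Mean ȳ = (48 + 48 + 51 + 51 + 52 + 53 + 53)/7 = 50.8571
Deviations from mean: -2.8571, -2.8571, 0.1429, 0.1429, 1.1429, 2.1429, 2.1429
Σ(y_t−ȳ)(y_{t+2}−ȳ) = (-0.4082) + (-0.4082) + (0.1633) + (0.3061) + (2.4490) = 2.1020
Denominator Σ(y_t−ȳ)² = 26.8571
r_2 = 2.1020 / 26.8571 = 0.078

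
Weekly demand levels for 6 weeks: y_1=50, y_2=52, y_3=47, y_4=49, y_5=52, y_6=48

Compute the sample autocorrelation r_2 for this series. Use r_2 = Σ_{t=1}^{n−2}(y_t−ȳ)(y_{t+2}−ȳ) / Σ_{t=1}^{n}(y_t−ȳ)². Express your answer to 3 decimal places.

-0.354

Mean ȳ = (50 + 52 + 47 + 49 + 52 + 48)/6 = 49.6667
Deviations from mean: 0.3333, 2.3333, -2.6667, -0.6667, 2.3333, -1.6667
Numerator Σ_{t=1}^{4}(y_t−ȳ)(y_{t+2}−ȳ) = -7.5556
Denominator Σ(y_t−ȳ)² = 21.3333
r_2 = -7.5556 / 21.3333 = -0.354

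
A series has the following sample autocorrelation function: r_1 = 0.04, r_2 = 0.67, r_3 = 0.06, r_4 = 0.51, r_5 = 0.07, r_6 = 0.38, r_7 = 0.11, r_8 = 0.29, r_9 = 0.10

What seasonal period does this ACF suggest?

2

The largest autocorrelation is r_2 = 0.67, with weaker echoes at lags 4 (0.51), 6 (0.38) and 8 (0.29); the remaining lags stay at or below 0.11.
The dominant spike at lag 2 indicates a seasonal period of 2.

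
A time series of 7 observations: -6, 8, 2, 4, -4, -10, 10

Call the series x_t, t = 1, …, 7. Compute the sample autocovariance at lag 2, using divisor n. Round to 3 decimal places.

-9.971

Mean x̄ = (-6 + 8 + 2 + 4 − 4 − 10 + 10)/7 = 0.5714
Σ_{t=1}^{5}(x_t−x̄)(x_{t+2}−x̄) = -69.7959
γ_2 = -69.7959 / 7 = -9.971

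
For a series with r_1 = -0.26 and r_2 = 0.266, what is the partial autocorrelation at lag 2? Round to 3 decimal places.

0.213

φ_{22} = (r_2 − r_1²) / (1 − r_1²)
r_1² = (-0.26)² = 0.0676
Numerator = 0.266 − 0.0676 = 0.1984; denominator = 1 − 0.0676 = 0.9324
φ_{22} = 0.1984 / 0.9324 = 0.213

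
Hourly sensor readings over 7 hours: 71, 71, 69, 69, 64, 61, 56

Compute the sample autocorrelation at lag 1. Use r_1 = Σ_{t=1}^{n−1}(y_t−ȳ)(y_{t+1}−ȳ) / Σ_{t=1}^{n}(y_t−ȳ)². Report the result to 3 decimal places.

0.526

Mean ȳ = (71 + 71 + 69 + 69 + 64 + 61 + 56)/7 = 65.8571
Deviations from mean: 5.1429, 5.1429, 3.1429, 3.1429, -1.8571, -4.8571, -9.8571
Numerator Σ_{t=1}^{6}(y_t−ȳ)(y_{t+1}−ȳ) = 103.5510
Denominator Σ(y_t−ȳ)² = 196.8571
r_1 = 103.5510 / 196.8571 = 0.526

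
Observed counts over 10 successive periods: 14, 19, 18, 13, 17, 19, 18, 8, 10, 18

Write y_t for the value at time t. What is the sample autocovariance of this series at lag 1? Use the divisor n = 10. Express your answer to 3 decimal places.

Mean ȳ = (14 + 19 + 18 + 13 + 17 + 19 + 18 + 8 + 10 + 18)/10 = 15.4000
Σ_{t=1}^{9}(y_t−ȳ)(y_{t+1}−ȳ) = 16.0400
γ_1 = 16.0400 / 10 = 1.604

1.604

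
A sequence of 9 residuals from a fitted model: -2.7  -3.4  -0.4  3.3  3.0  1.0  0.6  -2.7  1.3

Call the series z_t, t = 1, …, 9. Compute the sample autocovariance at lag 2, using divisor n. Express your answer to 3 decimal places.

-0.907

Mean z̄ = (-2.7 − 3.4 − 0.4 + 3.3 + 3.0 + 1.0 + 0.6 − 2.7 + 1.3)/9 = 0.0000
Σ_{t=1}^{7}(z_t−z̄)(z_{t+2}−z̄) = -8.1600
γ_2 = -8.1600 / 9 = -0.907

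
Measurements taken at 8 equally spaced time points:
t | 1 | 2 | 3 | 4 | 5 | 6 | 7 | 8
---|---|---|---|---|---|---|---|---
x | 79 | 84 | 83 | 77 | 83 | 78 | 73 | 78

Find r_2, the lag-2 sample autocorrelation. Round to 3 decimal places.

-0.175

Mean x̄ = (79 + 84 + 83 + 77 + 83 + 78 + 73 + 78)/8 = 79.3750
Σ(x_t−x̄)(x_{t+2}−x̄) = (-1.3594) + (-10.9844) + (13.1406) + (3.2656) + (-23.1094) + (1.8906) = -17.1563
Denominator Σ(x_t−x̄)² = 97.8750
r_2 = -17.1563 / 97.8750 = -0.175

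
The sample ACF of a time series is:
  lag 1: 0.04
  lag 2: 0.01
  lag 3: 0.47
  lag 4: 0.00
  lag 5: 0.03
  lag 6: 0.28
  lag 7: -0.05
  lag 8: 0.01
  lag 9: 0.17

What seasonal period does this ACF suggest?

3

The largest autocorrelation is r_3 = 0.47, with weaker echoes at lags 6 (0.28) and 9 (0.17); the remaining lags stay at or below 0.04.
The dominant spike at lag 3 indicates a seasonal period of 3.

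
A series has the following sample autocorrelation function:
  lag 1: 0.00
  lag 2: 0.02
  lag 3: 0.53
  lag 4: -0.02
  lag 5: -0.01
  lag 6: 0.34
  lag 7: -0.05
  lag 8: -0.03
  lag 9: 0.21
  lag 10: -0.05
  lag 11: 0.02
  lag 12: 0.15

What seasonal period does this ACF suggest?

The largest autocorrelation is r_3 = 0.53, with weaker echoes at lags 6 (0.34), 9 (0.21) and 12 (0.15); the remaining lags stay at or below 0.02.
The dominant spike at lag 3 indicates a seasonal period of 3.

3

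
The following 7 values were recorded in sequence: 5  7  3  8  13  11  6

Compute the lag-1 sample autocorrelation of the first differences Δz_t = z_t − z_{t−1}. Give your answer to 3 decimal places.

-0.037

First differences Δz: 2, -4, 5, 5, -2, -5
Mean of differences = 0.1667
Numerator Σ(Δz_t−Δz̄)(Δz_{t+1}−Δz̄) = -3.6944
Denominator Σ(Δz_t−Δz̄)² = 98.8333
r_1(Δz) = -3.6944 / 98.8333 = -0.037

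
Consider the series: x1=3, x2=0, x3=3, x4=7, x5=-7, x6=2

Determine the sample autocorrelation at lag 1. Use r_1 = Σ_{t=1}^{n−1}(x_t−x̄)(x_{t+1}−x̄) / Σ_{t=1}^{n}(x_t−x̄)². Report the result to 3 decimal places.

-0.437

Mean x̄ = (3 + 0 + 3 + 7 − 7 + 2)/6 = 1.3333
Σ(x_t−x̄)(x_{t+1}−x̄) = (-2.2222) + (-2.2222) + (9.4444) + (-47.2222) + (-5.5556) = -47.7778
Denominator Σ(x_t−x̄)² = 109.3333
r_1 = -47.7778 / 109.3333 = -0.437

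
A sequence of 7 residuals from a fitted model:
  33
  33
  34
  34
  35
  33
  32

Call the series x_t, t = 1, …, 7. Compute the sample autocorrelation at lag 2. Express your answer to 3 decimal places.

-0.364

Mean x̄ = (33 + 33 + 34 + 34 + 35 + 33 + 32)/7 = 33.4286
Deviations from mean: -0.4286, -0.4286, 0.5714, 0.5714, 1.5714, -0.4286, -1.4286
Σ(x_t−x̄)(x_{t+2}−x̄) = (-0.2449) + (-0.2449) + (0.8980) + (-0.2449) + (-2.2449) = -2.0816
Denominator Σ(x_t−x̄)² = 5.7143
r_2 = -2.0816 / 5.7143 = -0.364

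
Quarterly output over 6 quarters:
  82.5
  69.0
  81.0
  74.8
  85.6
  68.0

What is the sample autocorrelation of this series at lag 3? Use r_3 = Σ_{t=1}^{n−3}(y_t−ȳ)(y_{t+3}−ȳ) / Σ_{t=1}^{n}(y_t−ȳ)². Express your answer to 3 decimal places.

Mean ȳ = (82.5 + 69.0 + 81.0 + 74.8 + 85.6 + 68.0)/6 = 76.8167
Deviations from mean: 5.6833, -7.8167, 4.1833, -2.0167, 8.7833, -8.8167
Numerator Σ_{t=1}^{3}(y_t−ȳ)(y_{t+3}−ȳ) = -117.0008
Denominator Σ(y_t−ȳ)² = 269.8483
r_3 = -117.0008 / 269.8483 = -0.434

-0.434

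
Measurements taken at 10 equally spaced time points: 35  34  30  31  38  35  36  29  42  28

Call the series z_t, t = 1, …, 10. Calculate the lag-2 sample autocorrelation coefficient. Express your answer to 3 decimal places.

0.145

Mean z̄ = (35 + 34 + 30 + 31 + 38 + 35 + 36 + 29 + 42 + 28)/10 = 33.8000
Numerator Σ_{t=1}^{8}(z_t−z̄)(z_{t+2}−z̄) = 24.9200
Denominator Σ(z_t−z̄)² = 171.6000
r_2 = 24.9200 / 171.6000 = 0.145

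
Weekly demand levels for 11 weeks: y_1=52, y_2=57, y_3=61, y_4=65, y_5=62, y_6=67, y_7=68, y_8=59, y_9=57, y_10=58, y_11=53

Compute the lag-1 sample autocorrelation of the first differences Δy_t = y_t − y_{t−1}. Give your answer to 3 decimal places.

0.078

First differences Δy: 5, 4, 4, -3, 5, 1, -9, -2, 1, -5
Mean of differences = 0.1000
Numerator Σ(Δy_t−Δȳ)(Δy_{t+1}−Δȳ) = 15.8900
Denominator Σ(Δy_t−Δȳ)² = 202.9000
r_1(Δy) = 15.8900 / 202.9000 = 0.078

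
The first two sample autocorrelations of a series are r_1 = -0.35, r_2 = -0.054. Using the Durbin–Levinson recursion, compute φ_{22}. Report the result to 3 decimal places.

φ_{22} = (r_2 − r_1²) / (1 − r_1²)
r_1² = (-0.35)² = 0.1225
Numerator = -0.054 − 0.1225 = -0.1765; denominator = 1 − 0.1225 = 0.8775
φ_{22} = -0.1765 / 0.8775 = -0.201

-0.201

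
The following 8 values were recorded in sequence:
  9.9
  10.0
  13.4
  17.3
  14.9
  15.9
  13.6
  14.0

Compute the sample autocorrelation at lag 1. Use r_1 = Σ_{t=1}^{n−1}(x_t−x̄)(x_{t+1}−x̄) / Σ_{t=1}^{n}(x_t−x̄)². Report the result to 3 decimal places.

0.442

Mean x̄ = (9.9 + 10.0 + 13.4 + 17.3 + 14.9 + 15.9 + 13.6 + 14.0)/8 = 13.6250
Deviations from mean: -3.7250, -3.6250, -0.2250, 3.6750, 1.2750, 2.2750, -0.0250, 0.3750
Numerator Σ_{t=1}^{7}(x_t−x̄)(x_{t+1}−x̄) = 21.0119
Denominator Σ(x_t−x̄)² = 47.5150
r_1 = 21.0119 / 47.5150 = 0.442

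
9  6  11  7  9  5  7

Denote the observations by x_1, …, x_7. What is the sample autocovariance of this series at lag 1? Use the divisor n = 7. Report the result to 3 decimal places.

Mean x̄ = (9 + 6 + 11 + 7 + 9 + 5 + 7)/7 = 7.7143
Σ_{t=1}^{6}(x_t−x̄)(x_{t+1}−x̄) = -12.6531
γ_1 = -12.6531 / 7 = -1.808

-1.808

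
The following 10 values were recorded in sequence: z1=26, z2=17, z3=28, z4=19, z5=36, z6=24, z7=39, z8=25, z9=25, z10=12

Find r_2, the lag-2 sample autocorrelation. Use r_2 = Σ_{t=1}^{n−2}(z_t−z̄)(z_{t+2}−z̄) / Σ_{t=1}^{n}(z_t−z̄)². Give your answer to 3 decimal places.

Mean z̄ = (26 + 17 + 28 + 19 + 36 + 24 + 39 + 25 + 25 + 12)/10 = 25.1000
Numerator Σ_{t=1}^{8}(z_t−z̄)(z_{t+2}−z̄) = 241.8800
Denominator Σ(z_t−z̄)² = 596.9000
r_2 = 241.8800 / 596.9000 = 0.405

0.405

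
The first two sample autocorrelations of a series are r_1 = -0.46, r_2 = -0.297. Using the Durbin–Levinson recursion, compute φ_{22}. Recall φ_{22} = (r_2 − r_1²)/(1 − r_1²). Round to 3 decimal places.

-0.645

φ_{22} = (r_2 − r_1²) / (1 − r_1²)
r_1² = (-0.46)² = 0.2116
Numerator = -0.297 − 0.2116 = -0.5086; denominator = 1 − 0.2116 = 0.7884
φ_{22} = -0.5086 / 0.7884 = -0.645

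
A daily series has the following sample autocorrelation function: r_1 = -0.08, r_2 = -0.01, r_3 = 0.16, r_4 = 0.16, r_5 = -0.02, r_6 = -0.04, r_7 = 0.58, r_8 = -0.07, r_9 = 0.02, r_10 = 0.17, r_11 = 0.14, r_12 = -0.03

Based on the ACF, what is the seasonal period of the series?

The largest autocorrelation is r_7 = 0.58; the remaining lags stay at or below 0.17.
The dominant spike at lag 7 indicates a seasonal period of 7.

7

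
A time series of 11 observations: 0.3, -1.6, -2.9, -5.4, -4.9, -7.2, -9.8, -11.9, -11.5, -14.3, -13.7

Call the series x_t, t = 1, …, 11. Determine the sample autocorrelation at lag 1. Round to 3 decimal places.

0.732

Mean x̄ = (0.3 − 1.6 − 2.9 − 5.4 − 4.9 − 7.2 − 9.8 − 11.9 − 11.5 − 14.3 − 13.7)/11 = -7.5364
Numerator Σ_{t=1}^{10}(x_t−x̄)(x_{t+1}−x̄) = 185.3760
Denominator Σ(x_t−x̄)² = 253.3855
r_1 = 185.3760 / 253.3855 = 0.732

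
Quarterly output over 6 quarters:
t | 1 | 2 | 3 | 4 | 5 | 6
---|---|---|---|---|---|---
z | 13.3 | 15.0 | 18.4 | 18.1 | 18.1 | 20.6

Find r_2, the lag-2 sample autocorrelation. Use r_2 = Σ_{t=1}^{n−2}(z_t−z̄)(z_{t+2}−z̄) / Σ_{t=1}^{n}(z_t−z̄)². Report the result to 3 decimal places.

-0.076

Mean z̄ = (13.3 + 15.0 + 18.4 + 18.1 + 18.1 + 20.6)/6 = 17.2500
Σ(z_t−z̄)(z_{t+2}−z̄) = (-4.5425) + (-1.9125) + (0.9775) + (2.8475) = -2.6300
Denominator Σ(z_t−z̄)² = 34.6550
r_2 = -2.6300 / 34.6550 = -0.076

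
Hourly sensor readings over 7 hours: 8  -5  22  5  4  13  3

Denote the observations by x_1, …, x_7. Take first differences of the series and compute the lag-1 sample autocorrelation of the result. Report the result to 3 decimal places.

-0.643

First differences Δx: -13, 27, -17, -1, 9, -10
Mean of differences = -0.8333
Numerator Σ(Δx_t−Δx̄)(Δx_{t+1}−Δx̄) = -877.6944
Denominator Σ(Δx_t−Δx̄)² = 1364.8333
r_1(Δx) = -877.6944 / 1364.8333 = -0.643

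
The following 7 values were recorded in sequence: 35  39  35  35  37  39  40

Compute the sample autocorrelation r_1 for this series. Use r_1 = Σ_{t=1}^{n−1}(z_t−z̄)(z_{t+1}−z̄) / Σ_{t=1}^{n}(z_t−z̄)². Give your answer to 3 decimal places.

0.069

Mean z̄ = (35 + 39 + 35 + 35 + 37 + 39 + 40)/7 = 37.1429
Σ(z_t−z̄)(z_{t+1}−z̄) = (-3.9796) + (-3.9796) + (4.5918) + (0.3061) + (-0.2653) + (5.3061) = 1.9796
Denominator Σ(z_t−z̄)² = 28.8571
r_1 = 1.9796 / 28.8571 = 0.069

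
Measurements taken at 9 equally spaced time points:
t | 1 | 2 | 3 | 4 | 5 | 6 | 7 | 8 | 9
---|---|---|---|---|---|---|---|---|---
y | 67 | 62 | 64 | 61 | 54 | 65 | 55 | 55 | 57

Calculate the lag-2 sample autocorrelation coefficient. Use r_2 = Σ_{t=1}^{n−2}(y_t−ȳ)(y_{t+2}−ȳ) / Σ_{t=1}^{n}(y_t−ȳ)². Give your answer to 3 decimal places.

0.163

Mean ȳ = (67 + 62 + 64 + 61 + 54 + 65 + 55 + 55 + 57)/9 = 60.0000
Numerator Σ_{t=1}^{7}(y_t−ȳ)(y_{t+2}−ȳ) = 31.0000
Denominator Σ(y_t−ȳ)² = 190.0000
r_2 = 31.0000 / 190.0000 = 0.163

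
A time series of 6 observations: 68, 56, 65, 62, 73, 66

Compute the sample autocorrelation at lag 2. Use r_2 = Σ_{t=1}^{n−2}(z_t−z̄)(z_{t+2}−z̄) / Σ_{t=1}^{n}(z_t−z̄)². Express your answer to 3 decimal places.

0.146

Mean z̄ = (68 + 56 + 65 + 62 + 73 + 66)/6 = 65.0000
Deviations from mean: 3.0000, -9.0000, 0.0000, -3.0000, 8.0000, 1.0000
Numerator Σ_{t=1}^{4}(z_t−z̄)(z_{t+2}−z̄) = 24.0000
Denominator Σ(z_t−z̄)² = 164.0000
r_2 = 24.0000 / 164.0000 = 0.146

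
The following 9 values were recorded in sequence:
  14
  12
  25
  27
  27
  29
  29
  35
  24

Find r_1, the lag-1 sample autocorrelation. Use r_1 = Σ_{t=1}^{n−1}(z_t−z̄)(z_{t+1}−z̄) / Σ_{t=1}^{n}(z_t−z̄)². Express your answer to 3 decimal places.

Mean z̄ = (14 + 12 + 25 + 27 + 27 + 29 + 29 + 35 + 24)/9 = 24.6667
Numerator Σ_{t=1}^{8}(z_t−z̄)(z_{t+1}−z̄) = 203.8889
Denominator Σ(z_t−z̄)² = 430.0000
r_1 = 203.8889 / 430.0000 = 0.474

0.474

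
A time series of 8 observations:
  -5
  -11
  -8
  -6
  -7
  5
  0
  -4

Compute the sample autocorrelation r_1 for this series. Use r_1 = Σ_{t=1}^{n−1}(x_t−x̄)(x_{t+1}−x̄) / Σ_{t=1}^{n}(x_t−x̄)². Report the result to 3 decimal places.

Mean x̄ = (-5 − 11 − 8 − 6 − 7 + 5 + 0 − 4)/8 = -4.5000
Deviations from mean: -0.5000, -6.5000, -3.5000, -1.5000, -2.5000, 9.5000, 4.5000, 0.5000
Σ(x_t−x̄)(x_{t+1}−x̄) = (3.2500) + (22.7500) + (5.2500) + (3.7500) + (-23.7500) + (42.7500) + (2.2500) = 56.2500
Denominator Σ(x_t−x̄)² = 174.0000
r_1 = 56.2500 / 174.0000 = 0.323

0.323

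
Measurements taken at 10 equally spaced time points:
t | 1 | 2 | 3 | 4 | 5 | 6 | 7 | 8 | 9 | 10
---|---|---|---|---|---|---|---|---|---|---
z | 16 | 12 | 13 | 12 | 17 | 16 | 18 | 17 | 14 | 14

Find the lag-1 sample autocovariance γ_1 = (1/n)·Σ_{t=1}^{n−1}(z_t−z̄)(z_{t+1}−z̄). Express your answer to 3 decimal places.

1.289

Mean z̄ = (16 + 12 + 13 + 12 + 17 + 16 + 18 + 17 + 14 + 14)/10 = 14.9000
Σ_{t=1}^{9}(z_t−z̄)(z_{t+1}−z̄) = 12.8900
γ_1 = 12.8900 / 10 = 1.289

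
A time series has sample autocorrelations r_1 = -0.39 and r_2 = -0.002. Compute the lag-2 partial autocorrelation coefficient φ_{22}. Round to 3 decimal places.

-0.182

φ_{22} = (r_2 − r_1²) / (1 − r_1²)
r_1² = (-0.39)² = 0.1521
Numerator = -0.002 − 0.1521 = -0.1541; denominator = 1 − 0.1521 = 0.8479
φ_{22} = -0.1541 / 0.8479 = -0.182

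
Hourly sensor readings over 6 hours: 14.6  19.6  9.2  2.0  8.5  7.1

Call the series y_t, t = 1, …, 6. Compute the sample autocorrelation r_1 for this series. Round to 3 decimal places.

0.315

Mean ȳ = (14.6 + 19.6 + 9.2 + 2.0 + 8.5 + 7.1)/6 = 10.1667
Deviations from mean: 4.4333, 9.4333, -0.9667, -8.1667, -1.6667, -3.0667
Σ(y_t−ȳ)(y_{t+1}−ȳ) = (41.8211) + (-9.1189) + (7.8944) + (13.6111) + (5.1111) = 59.3189
Denominator Σ(y_t−ȳ)² = 188.4533
r_1 = 59.3189 / 188.4533 = 0.315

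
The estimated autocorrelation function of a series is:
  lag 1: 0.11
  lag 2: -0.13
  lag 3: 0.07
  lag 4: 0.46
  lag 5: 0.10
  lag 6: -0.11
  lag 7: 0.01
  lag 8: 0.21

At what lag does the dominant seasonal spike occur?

The largest autocorrelation is r_4 = 0.46, with a weaker echo at lag 8 (0.21); the remaining lags stay at or below 0.11.
The dominant spike at lag 4 indicates a seasonal period of 4.

4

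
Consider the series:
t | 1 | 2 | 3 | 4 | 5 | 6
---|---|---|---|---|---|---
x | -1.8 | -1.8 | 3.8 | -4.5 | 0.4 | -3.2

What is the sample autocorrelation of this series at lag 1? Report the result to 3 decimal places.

-0.641

Mean x̄ = (-1.8 − 1.8 + 3.8 − 4.5 + 0.4 − 3.2)/6 = -1.1833
Deviations from mean: -0.6167, -0.6167, 4.9833, -3.3167, 1.5833, -2.0167
Σ(x_t−x̄)(x_{t+1}−x̄) = (0.3803) + (-3.0731) + (-16.5281) + (-5.2514) + (-3.1931) = -27.6653
Denominator Σ(x_t−x̄)² = 43.1683
r_1 = -27.6653 / 43.1683 = -0.641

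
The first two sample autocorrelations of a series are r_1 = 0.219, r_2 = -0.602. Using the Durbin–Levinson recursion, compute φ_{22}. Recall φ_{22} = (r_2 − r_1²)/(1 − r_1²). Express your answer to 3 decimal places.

-0.683

φ_{22} = (r_2 − r_1²) / (1 − r_1²)
r_1² = (0.219)² = 0.047961
Numerator = -0.602 − 0.0480 = -0.6500; denominator = 1 − 0.0480 = 0.9520
φ_{22} = -0.6500 / 0.9520 = -0.683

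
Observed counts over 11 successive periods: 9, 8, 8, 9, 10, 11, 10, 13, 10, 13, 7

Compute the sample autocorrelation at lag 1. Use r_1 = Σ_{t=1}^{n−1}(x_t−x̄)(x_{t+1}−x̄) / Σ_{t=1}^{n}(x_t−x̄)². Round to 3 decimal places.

Mean x̄ = (9 + 8 + 8 + 9 + 10 + 11 + 10 + 13 + 10 + 13 + 7)/11 = 9.8182
Numerator Σ_{t=1}^{10}(x_t−x̄)(x_{t+1}−x̄) = -0.6694
Denominator Σ(x_t−x̄)² = 37.6364
r_1 = -0.6694 / 37.6364 = -0.018

-0.018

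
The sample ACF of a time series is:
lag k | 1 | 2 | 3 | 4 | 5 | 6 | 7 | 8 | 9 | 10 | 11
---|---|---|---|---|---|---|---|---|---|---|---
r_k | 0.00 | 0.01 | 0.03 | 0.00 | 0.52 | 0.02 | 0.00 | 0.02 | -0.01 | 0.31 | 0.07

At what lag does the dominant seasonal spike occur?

The largest autocorrelation is r_5 = 0.52, with a weaker echo at lag 10 (0.31); the remaining lags stay at or below 0.07.
The dominant spike at lag 5 indicates a seasonal period of 5.

5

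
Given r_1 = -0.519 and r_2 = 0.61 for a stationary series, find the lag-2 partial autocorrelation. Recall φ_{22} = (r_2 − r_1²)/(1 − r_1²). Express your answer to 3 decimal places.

0.466

φ_{22} = (r_2 − r_1²) / (1 − r_1²)
r_1² = (-0.519)² = 0.269361
Numerator = 0.61 − 0.2694 = 0.3406; denominator = 1 − 0.2694 = 0.7306
φ_{22} = 0.3406 / 0.7306 = 0.466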